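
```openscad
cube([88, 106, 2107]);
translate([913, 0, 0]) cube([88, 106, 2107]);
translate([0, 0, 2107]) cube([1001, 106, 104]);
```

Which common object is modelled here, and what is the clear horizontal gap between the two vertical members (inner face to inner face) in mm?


A door frame. The clear opening width is 825 mm.

Two 2107 mm tall posts with a header on top — a door frame. The left jamb is 88 mm wide at x = 0; the right jamb starts at x = 913. The clear opening is 913 − 88 = 825 mm.


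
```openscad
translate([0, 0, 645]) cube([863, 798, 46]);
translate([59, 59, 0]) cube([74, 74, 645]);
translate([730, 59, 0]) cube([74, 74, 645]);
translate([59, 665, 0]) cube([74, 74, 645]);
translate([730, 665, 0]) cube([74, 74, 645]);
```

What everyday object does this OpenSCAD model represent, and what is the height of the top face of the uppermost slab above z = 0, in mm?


A table. The table height is 691 mm.

A 863×798×46 slab sits at z = 645 on four 74 mm square posts — a table. The top surface is at 645 + 46 = 691 mm.


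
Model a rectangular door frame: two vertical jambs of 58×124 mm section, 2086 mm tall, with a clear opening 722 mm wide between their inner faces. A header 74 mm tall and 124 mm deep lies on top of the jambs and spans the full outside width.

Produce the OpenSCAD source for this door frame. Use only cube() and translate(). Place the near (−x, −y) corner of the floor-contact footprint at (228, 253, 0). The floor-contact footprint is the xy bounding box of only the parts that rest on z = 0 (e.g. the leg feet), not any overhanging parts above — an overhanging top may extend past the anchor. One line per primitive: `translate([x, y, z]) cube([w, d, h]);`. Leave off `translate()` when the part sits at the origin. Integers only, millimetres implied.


translate([228, 253, 0]) cube([58, 124, 2086]);
translate([1008, 253, 0]) cube([58, 124, 2086]);
translate([228, 253, 2086]) cube([838, 124, 74]);


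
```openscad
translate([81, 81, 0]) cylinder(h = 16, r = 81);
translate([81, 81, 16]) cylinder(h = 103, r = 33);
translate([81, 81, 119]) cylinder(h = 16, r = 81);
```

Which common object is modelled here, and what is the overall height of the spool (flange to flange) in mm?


A spool. The overall height is 135 mm.

Three coaxial cylinders, large–small–large — a spool. Two 16 mm flanges and a 103 mm core give 16 + 103 + 16 = 135 mm.


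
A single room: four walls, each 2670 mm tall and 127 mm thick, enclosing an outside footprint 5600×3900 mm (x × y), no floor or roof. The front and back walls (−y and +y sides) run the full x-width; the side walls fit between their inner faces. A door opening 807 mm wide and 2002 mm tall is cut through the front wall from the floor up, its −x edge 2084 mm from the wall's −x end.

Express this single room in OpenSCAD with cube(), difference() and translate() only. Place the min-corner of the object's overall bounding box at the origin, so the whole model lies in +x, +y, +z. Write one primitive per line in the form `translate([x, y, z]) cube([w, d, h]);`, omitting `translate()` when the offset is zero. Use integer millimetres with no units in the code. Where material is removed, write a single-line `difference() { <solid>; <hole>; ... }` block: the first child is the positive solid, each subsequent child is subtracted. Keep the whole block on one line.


difference() { cube([5600, 127, 2670]); translate([2084, 0, 0]) cube([807, 127, 2002]); }
translate([0, 3773, 0]) cube([5600, 127, 2670]);
translate([0, 127, 0]) cube([127, 3646, 2670]);
translate([5473, 127, 0]) cube([127, 3646, 2670]);


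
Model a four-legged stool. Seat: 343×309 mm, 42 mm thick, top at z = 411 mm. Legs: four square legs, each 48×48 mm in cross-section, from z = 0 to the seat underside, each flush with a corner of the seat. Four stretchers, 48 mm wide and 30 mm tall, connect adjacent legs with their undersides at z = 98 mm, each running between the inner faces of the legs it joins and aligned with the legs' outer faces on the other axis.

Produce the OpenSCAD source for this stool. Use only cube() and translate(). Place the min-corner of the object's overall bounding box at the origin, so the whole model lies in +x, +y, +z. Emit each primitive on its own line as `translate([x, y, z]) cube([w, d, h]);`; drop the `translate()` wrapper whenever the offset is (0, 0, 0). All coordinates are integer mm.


// leg_h = 411 - 42 = 369
// stretcher span = 343 - 2*48 = 247
translate([0, 0, 369]) cube([343, 309, 42]);
cube([48, 48, 369]);
translate([295, 0, 0]) cube([48, 48, 369]);
translate([0, 261, 0]) cube([48, 48, 369]);
translate([295, 261, 0]) cube([48, 48, 369]);
translate([48, 0, 98]) cube([247, 48, 30]);
translate([48, 261, 98]) cube([247, 48, 30]);
translate([0, 48, 98]) cube([48, 213, 30]);
translate([295, 48, 98]) cube([48, 213, 30]);


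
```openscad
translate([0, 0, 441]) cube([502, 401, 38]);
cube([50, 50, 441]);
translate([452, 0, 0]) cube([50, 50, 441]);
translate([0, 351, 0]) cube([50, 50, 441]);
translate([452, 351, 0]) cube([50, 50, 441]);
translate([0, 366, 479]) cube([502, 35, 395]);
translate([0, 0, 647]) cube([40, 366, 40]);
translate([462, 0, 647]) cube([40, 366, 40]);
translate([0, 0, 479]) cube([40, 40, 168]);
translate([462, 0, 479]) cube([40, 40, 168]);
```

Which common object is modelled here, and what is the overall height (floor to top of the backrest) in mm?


A chair. The overall height is 874 mm.

A slab on four corner posts with a tall panel at the back — a chair. The seat slab sits at z = 441 with thickness 38, and the 395 mm backrest starts at the seat top, so the overall height is 441 + 38 + 395 = 874 mm.


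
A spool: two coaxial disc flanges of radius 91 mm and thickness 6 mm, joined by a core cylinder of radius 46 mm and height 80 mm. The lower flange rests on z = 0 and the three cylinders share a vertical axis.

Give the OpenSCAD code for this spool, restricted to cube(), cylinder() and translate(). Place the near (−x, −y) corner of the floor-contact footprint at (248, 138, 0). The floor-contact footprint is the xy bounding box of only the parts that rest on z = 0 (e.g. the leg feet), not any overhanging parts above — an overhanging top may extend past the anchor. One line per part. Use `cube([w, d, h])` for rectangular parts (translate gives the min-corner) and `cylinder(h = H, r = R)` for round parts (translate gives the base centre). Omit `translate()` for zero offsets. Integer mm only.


translate([339, 229, 0]) cylinder(h = 6, r = 91);
translate([339, 229, 6]) cylinder(h = 80, r = 46);
translate([339, 229, 86]) cylinder(h = 6, r = 91);


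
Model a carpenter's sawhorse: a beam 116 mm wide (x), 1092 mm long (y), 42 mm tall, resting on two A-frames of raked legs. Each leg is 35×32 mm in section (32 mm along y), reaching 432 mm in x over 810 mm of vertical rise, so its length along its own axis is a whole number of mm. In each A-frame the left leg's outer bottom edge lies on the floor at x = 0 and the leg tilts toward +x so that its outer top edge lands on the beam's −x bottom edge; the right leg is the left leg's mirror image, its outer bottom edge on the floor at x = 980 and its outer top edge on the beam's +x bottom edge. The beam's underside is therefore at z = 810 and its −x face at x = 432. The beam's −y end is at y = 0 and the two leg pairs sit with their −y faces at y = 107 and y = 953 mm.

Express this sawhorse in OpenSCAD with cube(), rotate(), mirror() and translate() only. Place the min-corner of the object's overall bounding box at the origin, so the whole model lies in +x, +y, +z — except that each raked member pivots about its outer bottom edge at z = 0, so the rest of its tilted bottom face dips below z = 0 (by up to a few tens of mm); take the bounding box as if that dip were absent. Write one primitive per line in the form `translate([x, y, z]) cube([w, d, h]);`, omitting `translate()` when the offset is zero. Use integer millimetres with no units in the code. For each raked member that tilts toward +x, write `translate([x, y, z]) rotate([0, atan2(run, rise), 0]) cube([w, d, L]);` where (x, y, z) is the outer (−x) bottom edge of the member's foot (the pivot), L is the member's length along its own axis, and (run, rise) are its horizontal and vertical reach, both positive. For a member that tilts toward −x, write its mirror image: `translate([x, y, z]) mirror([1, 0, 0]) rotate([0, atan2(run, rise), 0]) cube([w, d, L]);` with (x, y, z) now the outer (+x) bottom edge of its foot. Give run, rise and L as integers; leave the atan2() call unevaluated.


translate([432, 0, 810]) cube([116, 1092, 42]);
translate([0, 107, 0]) rotate([0, atan2(432, 810), 0]) cube([35, 32, 918]);
translate([980, 107, 0]) mirror([1, 0, 0]) rotate([0, atan2(432, 810), 0]) cube([35, 32, 918]);
translate([0, 953, 0]) rotate([0, atan2(432, 810), 0]) cube([35, 32, 918]);
translate([980, 953, 0]) mirror([1, 0, 0]) rotate([0, atan2(432, 810), 0]) cube([35, 32, 918]);


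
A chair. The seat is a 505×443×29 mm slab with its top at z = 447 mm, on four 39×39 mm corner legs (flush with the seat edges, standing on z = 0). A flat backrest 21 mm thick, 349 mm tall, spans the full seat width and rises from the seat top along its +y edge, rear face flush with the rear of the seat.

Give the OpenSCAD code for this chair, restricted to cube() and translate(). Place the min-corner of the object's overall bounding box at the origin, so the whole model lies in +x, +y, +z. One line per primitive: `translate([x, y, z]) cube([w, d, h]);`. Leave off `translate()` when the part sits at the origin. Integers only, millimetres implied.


// leg_h = 447 - 29 = 418
translate([0, 0, 418]) cube([505, 443, 29]);
cube([39, 39, 418]);
translate([466, 0, 0]) cube([39, 39, 418]);
translate([0, 404, 0]) cube([39, 39, 418]);
translate([466, 404, 0]) cube([39, 39, 418]);
translate([0, 422, 447]) cube([505, 21, 349]);


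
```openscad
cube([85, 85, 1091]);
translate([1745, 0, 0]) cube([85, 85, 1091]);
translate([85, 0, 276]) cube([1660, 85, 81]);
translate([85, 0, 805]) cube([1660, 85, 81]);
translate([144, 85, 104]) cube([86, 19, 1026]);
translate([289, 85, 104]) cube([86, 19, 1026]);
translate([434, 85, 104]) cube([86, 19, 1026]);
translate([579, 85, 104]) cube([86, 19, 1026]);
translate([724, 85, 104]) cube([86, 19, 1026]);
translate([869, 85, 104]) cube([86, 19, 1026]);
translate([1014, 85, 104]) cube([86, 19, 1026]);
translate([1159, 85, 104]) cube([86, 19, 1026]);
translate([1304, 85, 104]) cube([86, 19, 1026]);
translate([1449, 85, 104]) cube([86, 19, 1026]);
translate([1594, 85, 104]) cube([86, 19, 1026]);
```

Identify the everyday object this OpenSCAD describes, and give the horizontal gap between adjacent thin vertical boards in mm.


A fence section. The picket gap is 59 mm.

Two posts, two rails, 11 pickets — a fence section. Span 1660 mm holds 11 pickets of 86 mm with 12 equal gaps: ⌊(1660 − 11·86) / 12⌋ = 59 mm.


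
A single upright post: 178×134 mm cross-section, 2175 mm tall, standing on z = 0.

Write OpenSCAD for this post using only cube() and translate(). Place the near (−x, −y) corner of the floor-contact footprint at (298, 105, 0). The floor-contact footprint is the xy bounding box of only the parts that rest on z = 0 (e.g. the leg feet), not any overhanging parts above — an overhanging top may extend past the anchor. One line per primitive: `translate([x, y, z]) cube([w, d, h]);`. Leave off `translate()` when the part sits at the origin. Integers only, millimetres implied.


translate([298, 105, 0]) cube([178, 134, 2175]);


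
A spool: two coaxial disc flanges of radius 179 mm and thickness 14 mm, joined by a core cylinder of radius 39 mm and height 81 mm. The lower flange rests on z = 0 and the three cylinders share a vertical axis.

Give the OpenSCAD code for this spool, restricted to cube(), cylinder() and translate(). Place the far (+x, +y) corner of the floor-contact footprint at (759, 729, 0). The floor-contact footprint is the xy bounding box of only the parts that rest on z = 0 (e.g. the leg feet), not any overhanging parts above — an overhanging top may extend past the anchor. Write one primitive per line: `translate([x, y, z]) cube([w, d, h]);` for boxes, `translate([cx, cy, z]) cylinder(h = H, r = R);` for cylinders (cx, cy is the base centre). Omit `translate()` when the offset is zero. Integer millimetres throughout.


translate([580, 550, 0]) cylinder(h = 14, r = 179);
translate([580, 550, 14]) cylinder(h = 81, r = 39);
translate([580, 550, 95]) cylinder(h = 14, r = 179);


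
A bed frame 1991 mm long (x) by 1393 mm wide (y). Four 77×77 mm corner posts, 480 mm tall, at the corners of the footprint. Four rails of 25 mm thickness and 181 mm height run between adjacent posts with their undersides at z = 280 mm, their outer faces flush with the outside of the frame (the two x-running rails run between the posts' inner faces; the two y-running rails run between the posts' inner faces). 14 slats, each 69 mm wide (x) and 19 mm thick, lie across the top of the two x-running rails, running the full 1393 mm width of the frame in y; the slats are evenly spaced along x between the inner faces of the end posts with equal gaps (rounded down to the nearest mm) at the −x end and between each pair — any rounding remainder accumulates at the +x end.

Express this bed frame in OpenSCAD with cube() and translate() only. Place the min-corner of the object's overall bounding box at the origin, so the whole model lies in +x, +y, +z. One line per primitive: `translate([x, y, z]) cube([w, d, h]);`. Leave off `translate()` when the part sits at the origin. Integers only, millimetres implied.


cube([77, 77, 480]);
translate([0, 1316, 0]) cube([77, 77, 480]);
translate([1914, 0, 0]) cube([77, 77, 480]);
translate([1914, 1316, 0]) cube([77, 77, 480]);
translate([77, 0, 280]) cube([1837, 25, 181]);
translate([77, 1368, 280]) cube([1837, 25, 181]);
translate([0, 77, 280]) cube([25, 1239, 181]);
translate([1966, 77, 280]) cube([25, 1239, 181]);
translate([135, 0, 461]) cube([69, 1393, 19]);
translate([262, 0, 461]) cube([69, 1393, 19]);
translate([389, 0, 461]) cube([69, 1393, 19]);
translate([516, 0, 461]) cube([69, 1393, 19]);
translate([643, 0, 461]) cube([69, 1393, 19]);
translate([770, 0, 461]) cube([69, 1393, 19]);
translate([897, 0, 461]) cube([69, 1393, 19]);
translate([1024, 0, 461]) cube([69, 1393, 19]);
translate([1151, 0, 461]) cube([69, 1393, 19]);
translate([1278, 0, 461]) cube([69, 1393, 19]);
translate([1405, 0, 461]) cube([69, 1393, 19]);
translate([1532, 0, 461]) cube([69, 1393, 19]);
translate([1659, 0, 461]) cube([69, 1393, 19]);
translate([1786, 0, 461]) cube([69, 1393, 19]);


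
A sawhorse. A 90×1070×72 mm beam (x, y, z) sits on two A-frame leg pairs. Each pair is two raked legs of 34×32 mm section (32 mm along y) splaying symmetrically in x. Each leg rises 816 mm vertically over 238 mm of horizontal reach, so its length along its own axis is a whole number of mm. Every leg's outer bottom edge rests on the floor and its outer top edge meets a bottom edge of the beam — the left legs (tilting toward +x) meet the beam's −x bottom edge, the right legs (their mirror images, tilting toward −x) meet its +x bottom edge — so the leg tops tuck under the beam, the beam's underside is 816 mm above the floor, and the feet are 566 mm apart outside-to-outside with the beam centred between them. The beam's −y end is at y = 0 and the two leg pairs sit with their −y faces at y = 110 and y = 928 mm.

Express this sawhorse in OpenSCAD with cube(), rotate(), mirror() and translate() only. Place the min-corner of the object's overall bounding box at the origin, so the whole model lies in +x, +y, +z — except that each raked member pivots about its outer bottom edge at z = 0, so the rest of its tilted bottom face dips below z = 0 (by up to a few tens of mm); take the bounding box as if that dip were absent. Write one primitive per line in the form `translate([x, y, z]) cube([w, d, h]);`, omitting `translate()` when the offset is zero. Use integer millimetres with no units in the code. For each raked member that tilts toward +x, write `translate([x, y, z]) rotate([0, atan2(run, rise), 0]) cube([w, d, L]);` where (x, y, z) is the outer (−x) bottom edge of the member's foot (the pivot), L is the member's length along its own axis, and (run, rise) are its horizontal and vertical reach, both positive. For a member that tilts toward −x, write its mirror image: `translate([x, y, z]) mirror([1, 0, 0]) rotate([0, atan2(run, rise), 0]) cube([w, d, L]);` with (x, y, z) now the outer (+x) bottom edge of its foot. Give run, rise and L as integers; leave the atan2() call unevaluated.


translate([238, 0, 816]) cube([90, 1070, 72]);
translate([0, 110, 0]) rotate([0, atan2(238, 816), 0]) cube([34, 32, 850]);
translate([566, 110, 0]) mirror([1, 0, 0]) rotate([0, atan2(238, 816), 0]) cube([34, 32, 850]);
translate([0, 928, 0]) rotate([0, atan2(238, 816), 0]) cube([34, 32, 850]);
translate([566, 928, 0]) mirror([1, 0, 0]) rotate([0, atan2(238, 816), 0]) cube([34, 32, 850]);


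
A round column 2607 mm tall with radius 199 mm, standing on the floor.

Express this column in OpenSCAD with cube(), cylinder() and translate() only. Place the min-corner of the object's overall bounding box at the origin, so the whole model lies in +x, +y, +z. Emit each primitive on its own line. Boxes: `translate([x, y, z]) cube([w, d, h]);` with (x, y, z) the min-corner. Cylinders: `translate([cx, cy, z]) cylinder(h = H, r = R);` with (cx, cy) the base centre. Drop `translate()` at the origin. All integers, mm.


translate([199, 199, 0]) cylinder(h = 2607, r = 199);


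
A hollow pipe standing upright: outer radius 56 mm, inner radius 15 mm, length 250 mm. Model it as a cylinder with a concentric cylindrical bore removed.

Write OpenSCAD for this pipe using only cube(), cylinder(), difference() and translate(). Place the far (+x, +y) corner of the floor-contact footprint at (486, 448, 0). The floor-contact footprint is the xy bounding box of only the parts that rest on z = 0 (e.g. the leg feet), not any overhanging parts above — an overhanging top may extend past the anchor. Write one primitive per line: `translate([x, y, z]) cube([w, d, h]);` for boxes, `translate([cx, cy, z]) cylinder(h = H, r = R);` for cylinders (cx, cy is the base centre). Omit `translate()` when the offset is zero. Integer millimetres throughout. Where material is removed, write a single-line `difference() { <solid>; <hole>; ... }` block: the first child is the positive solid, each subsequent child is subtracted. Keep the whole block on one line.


difference() { translate([430, 392, 0]) cylinder(h = 250, r = 56); translate([430, 392, 0]) cylinder(h = 250, r = 15); }


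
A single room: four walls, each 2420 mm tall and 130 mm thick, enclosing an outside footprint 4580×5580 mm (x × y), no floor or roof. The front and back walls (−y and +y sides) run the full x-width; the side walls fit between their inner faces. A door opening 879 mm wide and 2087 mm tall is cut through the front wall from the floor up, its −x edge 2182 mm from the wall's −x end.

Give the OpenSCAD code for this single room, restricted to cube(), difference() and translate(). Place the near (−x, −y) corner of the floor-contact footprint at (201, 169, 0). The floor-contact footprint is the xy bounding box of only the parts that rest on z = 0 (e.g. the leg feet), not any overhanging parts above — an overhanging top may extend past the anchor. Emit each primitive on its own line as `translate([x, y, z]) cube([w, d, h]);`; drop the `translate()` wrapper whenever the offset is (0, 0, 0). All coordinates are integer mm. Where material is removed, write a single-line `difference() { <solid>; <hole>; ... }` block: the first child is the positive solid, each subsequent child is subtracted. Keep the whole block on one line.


difference() { translate([201, 169, 0]) cube([4580, 130, 2420]); translate([2383, 169, 0]) cube([879, 130, 2087]); }
translate([201, 5619, 0]) cube([4580, 130, 2420]);
translate([201, 299, 0]) cube([130, 5320, 2420]);
translate([4651, 299, 0]) cube([130, 5320, 2420]);


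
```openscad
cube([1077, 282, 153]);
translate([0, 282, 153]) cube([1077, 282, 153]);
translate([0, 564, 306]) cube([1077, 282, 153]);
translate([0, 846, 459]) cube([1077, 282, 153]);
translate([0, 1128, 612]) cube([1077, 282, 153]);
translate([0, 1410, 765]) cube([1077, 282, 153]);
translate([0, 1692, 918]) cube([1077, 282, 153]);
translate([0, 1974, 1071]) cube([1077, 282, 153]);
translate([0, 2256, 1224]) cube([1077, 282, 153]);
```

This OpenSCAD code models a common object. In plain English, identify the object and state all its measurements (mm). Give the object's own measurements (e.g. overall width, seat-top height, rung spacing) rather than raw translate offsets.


A straight staircase of 9 solid steps. Each step is 1077 mm wide (x), 282 mm deep (y, the going) and 153 mm tall (the rise). The first step rests on the floor; each subsequent step sits one going further in +y and one rise higher in +z, directly behind and above the previous step with no overlap.


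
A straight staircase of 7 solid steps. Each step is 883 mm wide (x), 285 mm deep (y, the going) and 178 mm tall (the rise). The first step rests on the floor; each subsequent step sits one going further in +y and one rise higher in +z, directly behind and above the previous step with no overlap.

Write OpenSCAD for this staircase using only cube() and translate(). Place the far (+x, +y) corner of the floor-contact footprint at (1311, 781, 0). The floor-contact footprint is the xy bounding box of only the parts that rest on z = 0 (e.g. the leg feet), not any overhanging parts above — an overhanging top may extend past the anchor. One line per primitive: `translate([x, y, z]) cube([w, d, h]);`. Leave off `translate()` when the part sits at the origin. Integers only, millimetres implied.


translate([428, 496, 0]) cube([883, 285, 178]);
translate([428, 781, 178]) cube([883, 285, 178]);
translate([428, 1066, 356]) cube([883, 285, 178]);
translate([428, 1351, 534]) cube([883, 285, 178]);
translate([428, 1636, 712]) cube([883, 285, 178]);
translate([428, 1921, 890]) cube([883, 285, 178]);
translate([428, 2206, 1068]) cube([883, 285, 178]);


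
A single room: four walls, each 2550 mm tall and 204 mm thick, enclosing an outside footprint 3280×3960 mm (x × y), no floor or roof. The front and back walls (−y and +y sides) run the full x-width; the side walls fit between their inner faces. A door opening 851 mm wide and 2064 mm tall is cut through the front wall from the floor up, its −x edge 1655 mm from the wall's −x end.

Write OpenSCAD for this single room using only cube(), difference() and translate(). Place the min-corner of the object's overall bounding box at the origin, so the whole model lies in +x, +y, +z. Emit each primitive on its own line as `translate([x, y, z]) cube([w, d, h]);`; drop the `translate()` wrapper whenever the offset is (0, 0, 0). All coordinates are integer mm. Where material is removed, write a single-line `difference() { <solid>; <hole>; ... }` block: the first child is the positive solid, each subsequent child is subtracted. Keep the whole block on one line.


difference() { cube([3280, 204, 2550]); translate([1655, 0, 0]) cube([851, 204, 2064]); }
translate([0, 3756, 0]) cube([3280, 204, 2550]);
translate([0, 204, 0]) cube([204, 3552, 2550]);
translate([3076, 204, 0]) cube([204, 3552, 2550]);


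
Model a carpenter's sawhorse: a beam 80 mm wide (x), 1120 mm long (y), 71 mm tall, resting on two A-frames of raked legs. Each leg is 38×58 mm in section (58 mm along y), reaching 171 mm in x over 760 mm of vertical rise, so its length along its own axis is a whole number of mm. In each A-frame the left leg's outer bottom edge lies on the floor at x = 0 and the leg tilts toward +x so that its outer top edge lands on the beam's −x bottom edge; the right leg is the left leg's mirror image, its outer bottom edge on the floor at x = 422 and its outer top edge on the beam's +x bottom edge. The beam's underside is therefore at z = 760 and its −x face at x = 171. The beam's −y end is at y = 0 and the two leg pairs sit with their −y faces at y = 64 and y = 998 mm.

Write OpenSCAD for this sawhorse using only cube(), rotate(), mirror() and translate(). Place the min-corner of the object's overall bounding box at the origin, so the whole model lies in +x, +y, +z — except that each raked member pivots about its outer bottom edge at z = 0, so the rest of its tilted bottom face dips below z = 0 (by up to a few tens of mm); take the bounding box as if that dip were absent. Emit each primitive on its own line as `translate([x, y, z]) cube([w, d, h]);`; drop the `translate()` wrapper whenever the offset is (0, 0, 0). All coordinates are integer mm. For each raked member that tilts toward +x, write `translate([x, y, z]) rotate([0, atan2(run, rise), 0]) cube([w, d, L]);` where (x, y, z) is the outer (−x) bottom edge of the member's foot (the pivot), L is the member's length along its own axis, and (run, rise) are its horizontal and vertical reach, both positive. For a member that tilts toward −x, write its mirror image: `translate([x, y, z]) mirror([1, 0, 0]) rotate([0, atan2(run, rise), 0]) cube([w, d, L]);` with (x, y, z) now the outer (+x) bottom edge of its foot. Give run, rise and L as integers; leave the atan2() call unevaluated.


// leg length = √(171² + 760²) = 779
// right-leg outer foot x = 2·171 + 80 = 422
// beam min-corner = (171, 0, 760)
translate([171, 0, 760]) cube([80, 1120, 71]);
translate([0, 64, 0]) rotate([0, atan2(171, 760), 0]) cube([38, 58, 779]);
translate([422, 64, 0]) mirror([1, 0, 0]) rotate([0, atan2(171, 760), 0]) cube([38, 58, 779]);
translate([0, 998, 0]) rotate([0, atan2(171, 760), 0]) cube([38, 58, 779]);
translate([422, 998, 0]) mirror([1, 0, 0]) rotate([0, atan2(171, 760), 0]) cube([38, 58, 779]);


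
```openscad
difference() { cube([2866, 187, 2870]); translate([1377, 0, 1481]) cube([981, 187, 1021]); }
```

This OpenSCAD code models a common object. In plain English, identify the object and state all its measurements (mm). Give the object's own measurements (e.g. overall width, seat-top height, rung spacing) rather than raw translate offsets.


A wall 2866 mm long (x), 187 mm thick (y), 2870 mm tall, with a rectangular window opening cut through it. The opening is 981 mm wide and 1021 mm tall; its sill is at z = 1481 mm and its near (−x) edge is 1377 mm from the wall's −x end. The opening passes through the full wall thickness.


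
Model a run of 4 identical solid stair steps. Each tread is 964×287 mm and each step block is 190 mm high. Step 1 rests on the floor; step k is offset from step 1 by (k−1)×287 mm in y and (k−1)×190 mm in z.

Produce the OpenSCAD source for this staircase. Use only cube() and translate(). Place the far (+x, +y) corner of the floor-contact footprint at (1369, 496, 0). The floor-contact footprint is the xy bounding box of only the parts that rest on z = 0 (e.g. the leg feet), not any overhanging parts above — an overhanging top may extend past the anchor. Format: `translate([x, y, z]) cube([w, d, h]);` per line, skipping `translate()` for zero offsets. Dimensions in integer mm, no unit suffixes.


translate([405, 209, 0]) cube([964, 287, 190]);
translate([405, 496, 190]) cube([964, 287, 190]);
translate([405, 783, 380]) cube([964, 287, 190]);
translate([405, 1070, 570]) cube([964, 287, 190]);


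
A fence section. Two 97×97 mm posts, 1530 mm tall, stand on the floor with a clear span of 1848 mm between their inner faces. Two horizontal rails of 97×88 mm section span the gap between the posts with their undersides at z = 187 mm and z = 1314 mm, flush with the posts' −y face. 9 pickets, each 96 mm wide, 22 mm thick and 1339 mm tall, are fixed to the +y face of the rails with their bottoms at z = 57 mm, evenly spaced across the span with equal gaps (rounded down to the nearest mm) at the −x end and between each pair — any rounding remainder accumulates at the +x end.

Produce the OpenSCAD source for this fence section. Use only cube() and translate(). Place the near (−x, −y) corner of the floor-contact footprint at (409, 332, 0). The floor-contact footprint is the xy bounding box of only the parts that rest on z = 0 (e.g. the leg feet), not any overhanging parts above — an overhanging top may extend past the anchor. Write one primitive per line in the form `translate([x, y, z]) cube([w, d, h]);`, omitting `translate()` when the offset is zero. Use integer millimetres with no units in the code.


translate([409, 332, 0]) cube([97, 97, 1530]);
translate([2354, 332, 0]) cube([97, 97, 1530]);
translate([506, 332, 187]) cube([1848, 97, 88]);
translate([506, 332, 1314]) cube([1848, 97, 88]);
translate([604, 429, 57]) cube([96, 22, 1339]);
translate([798, 429, 57]) cube([96, 22, 1339]);
translate([992, 429, 57]) cube([96, 22, 1339]);
translate([1186, 429, 57]) cube([96, 22, 1339]);
translate([1380, 429, 57]) cube([96, 22, 1339]);
translate([1574, 429, 57]) cube([96, 22, 1339]);
translate([1768, 429, 57]) cube([96, 22, 1339]);
translate([1962, 429, 57]) cube([96, 22, 1339]);
translate([2156, 429, 57]) cube([96, 22, 1339]);


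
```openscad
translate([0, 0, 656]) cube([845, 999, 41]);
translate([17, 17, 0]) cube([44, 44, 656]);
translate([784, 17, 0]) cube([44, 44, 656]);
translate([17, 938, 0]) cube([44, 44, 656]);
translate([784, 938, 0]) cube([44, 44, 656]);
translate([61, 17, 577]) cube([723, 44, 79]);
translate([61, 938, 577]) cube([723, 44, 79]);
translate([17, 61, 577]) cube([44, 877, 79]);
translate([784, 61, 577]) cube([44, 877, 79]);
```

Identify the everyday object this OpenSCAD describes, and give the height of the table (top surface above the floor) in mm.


A table. The table height is 697 mm.

A 845×999×41 slab sits at z = 656 on four 44 mm square posts — a table. The top surface is at 656 + 41 = 697 mm.


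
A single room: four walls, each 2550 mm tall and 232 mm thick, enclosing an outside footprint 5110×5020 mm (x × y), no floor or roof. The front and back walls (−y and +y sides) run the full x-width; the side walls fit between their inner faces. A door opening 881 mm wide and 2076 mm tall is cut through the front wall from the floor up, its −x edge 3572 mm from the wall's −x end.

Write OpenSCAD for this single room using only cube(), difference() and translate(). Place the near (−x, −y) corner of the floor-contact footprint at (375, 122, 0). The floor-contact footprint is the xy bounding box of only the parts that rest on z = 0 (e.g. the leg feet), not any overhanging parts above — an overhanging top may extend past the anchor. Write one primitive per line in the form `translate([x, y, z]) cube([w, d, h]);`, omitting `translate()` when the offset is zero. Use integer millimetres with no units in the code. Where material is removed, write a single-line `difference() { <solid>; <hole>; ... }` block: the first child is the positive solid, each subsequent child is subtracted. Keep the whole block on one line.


difference() { translate([375, 122, 0]) cube([5110, 232, 2550]); translate([3947, 122, 0]) cube([881, 232, 2076]); }
translate([375, 4910, 0]) cube([5110, 232, 2550]);
translate([375, 354, 0]) cube([232, 4556, 2550]);
translate([5253, 354, 0]) cube([232, 4556, 2550]);


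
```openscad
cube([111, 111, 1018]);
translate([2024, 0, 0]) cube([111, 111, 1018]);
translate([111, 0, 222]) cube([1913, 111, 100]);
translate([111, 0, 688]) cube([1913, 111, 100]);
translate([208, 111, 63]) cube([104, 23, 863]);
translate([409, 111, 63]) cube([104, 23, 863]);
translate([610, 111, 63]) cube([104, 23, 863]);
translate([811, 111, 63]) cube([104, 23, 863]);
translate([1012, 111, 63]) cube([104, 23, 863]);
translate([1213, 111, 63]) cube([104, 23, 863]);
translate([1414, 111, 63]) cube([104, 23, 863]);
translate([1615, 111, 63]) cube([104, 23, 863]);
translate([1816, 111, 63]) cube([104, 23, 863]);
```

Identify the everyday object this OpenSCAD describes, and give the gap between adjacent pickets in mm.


A fence section. The picket gap is 97 mm.

Two posts, two rails, 9 pickets — a fence section. Span 1913 mm holds 9 pickets of 104 mm with 10 equal gaps: ⌊(1913 − 9·104) / 10⌋ = 97 mm.


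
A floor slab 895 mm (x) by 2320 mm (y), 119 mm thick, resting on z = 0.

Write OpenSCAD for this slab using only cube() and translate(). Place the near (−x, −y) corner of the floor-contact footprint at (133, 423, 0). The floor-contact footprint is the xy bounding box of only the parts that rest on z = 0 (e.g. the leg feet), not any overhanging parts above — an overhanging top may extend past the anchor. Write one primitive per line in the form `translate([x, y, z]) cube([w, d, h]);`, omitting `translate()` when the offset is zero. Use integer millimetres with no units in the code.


translate([133, 423, 0]) cube([895, 2320, 119]);


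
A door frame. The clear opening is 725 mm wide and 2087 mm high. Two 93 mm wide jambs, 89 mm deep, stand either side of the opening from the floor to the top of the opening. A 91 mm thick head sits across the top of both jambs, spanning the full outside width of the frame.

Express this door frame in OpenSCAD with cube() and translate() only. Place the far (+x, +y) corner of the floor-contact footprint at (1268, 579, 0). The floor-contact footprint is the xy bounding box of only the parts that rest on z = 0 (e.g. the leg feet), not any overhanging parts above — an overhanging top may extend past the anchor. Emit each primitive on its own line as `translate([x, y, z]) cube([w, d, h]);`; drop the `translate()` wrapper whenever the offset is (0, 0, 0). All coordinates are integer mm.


translate([357, 490, 0]) cube([93, 89, 2087]);
translate([1175, 490, 0]) cube([93, 89, 2087]);
translate([357, 490, 2087]) cube([911, 89, 91]);


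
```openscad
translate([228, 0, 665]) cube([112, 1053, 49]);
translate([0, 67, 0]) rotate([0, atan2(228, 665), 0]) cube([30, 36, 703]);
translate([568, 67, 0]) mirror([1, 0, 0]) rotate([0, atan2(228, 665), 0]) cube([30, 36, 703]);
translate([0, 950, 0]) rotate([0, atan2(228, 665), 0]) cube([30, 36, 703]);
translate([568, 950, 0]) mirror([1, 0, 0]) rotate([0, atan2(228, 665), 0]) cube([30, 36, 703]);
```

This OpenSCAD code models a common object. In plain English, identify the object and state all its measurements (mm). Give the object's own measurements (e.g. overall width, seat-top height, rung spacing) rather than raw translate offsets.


A sawhorse. A 112×1053×49 mm beam (x, y, z) sits on two A-frame leg pairs. Each pair is two raked legs of 30×36 mm section (36 mm along y) splaying symmetrically in x. Each leg rises 665 mm vertically over 228 mm of horizontal reach and is 703 mm long along its own axis. Every leg's outer bottom edge rests on the floor and its outer top edge meets a bottom edge of the beam — the left legs (tilting toward +x) meet the beam's −x bottom edge, the right legs (their mirror images, tilting toward −x) meet its +x bottom edge — so the leg tops tuck under the beam, the beam's underside is 665 mm above the floor, and the feet are 568 mm apart outside-to-outside with the beam centred between them. The two leg pairs are set in 67 mm from either end of the beam.


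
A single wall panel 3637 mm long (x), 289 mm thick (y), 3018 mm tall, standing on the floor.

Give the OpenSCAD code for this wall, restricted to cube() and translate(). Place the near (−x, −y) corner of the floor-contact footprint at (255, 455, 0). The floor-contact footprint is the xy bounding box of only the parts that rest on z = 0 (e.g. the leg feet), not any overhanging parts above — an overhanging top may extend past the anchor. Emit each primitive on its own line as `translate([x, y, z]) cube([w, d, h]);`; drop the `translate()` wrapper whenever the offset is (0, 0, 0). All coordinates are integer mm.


translate([255, 455, 0]) cube([3637, 289, 3018]);


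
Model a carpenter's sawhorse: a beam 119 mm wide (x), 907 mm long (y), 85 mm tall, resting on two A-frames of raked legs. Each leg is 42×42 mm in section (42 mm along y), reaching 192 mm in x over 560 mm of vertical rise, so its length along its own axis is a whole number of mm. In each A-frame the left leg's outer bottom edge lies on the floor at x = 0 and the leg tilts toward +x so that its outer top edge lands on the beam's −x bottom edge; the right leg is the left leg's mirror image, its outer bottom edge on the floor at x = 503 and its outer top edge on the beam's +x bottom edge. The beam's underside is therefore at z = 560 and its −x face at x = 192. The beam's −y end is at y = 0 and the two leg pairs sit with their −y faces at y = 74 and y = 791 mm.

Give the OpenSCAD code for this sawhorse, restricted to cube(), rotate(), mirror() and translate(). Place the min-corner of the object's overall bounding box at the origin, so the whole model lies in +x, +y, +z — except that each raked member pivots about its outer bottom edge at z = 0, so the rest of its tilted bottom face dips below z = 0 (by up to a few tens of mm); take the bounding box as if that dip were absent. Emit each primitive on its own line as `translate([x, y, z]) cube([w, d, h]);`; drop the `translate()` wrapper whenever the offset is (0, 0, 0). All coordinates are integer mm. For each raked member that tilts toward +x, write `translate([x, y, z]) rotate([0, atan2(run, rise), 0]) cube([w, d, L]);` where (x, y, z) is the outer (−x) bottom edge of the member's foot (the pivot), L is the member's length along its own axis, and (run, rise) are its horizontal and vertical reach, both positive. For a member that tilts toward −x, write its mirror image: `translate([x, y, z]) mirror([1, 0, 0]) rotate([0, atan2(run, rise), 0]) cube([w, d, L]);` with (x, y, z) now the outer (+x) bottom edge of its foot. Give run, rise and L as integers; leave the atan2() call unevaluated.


translate([192, 0, 560]) cube([119, 907, 85]);
translate([0, 74, 0]) rotate([0, atan2(192, 560), 0]) cube([42, 42, 592]);
translate([503, 74, 0]) mirror([1, 0, 0]) rotate([0, atan2(192, 560), 0]) cube([42, 42, 592]);
translate([0, 791, 0]) rotate([0, atan2(192, 560), 0]) cube([42, 42, 592]);
translate([503, 791, 0]) mirror([1, 0, 0]) rotate([0, atan2(192, 560), 0]) cube([42, 42, 592]);


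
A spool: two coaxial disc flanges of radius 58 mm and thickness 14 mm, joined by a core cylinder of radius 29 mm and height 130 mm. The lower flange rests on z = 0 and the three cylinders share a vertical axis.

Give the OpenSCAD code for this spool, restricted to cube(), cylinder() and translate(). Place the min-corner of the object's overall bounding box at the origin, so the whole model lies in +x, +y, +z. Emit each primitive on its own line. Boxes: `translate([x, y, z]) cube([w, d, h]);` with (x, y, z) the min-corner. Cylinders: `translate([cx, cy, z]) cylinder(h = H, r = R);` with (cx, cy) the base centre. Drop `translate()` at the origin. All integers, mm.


translate([58, 58, 0]) cylinder(h = 14, r = 58);
translate([58, 58, 14]) cylinder(h = 130, r = 29);
translate([58, 58, 144]) cylinder(h = 14, r = 58);


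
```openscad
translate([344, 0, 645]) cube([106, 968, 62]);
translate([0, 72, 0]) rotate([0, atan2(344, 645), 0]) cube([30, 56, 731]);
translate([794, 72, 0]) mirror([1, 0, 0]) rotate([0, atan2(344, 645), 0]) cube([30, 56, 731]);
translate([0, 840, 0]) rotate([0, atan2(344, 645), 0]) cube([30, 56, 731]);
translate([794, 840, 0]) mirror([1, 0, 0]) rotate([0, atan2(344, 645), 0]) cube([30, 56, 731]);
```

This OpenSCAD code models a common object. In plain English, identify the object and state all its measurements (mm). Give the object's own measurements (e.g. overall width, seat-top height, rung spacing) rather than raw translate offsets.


A sawhorse. A 106×968×62 mm beam (x, y, z) sits on two A-frame leg pairs. Each pair is two raked legs of 30×56 mm section (56 mm along y) splaying symmetrically in x. Each leg rises 645 mm vertically over 344 mm of horizontal reach and is 731 mm long along its own axis. Every leg's outer bottom edge rests on the floor and its outer top edge meets a bottom edge of the beam — the left legs (tilting toward +x) meet the beam's −x bottom edge, the right legs (their mirror images, tilting toward −x) meet its +x bottom edge — so the leg tops tuck under the beam, the beam's underside is 645 mm above the floor, and the feet are 794 mm apart outside-to-outside with the beam centred between them. The two leg pairs are set in 72 mm from either end of the beam.
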